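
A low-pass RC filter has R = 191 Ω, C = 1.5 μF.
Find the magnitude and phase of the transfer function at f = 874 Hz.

Step 1 — Angular frequency: ω = 2π·874 = 5492 rad/s.
Step 2 — Transfer function: H(jω) = 1/(1 + jωRC).
Step 3 — Denominator: 1 + jωRC = 1 + j·5492·191·1.5e-06 = 1 + j1.573.
Step 4 — H = 0.2877 - j0.4527.
Step 5 — Magnitude: |H| = 0.5364 (-5.4 dB); phase: φ = -57.6°.

|H| = 0.5364 (-5.4 dB), φ = -57.6°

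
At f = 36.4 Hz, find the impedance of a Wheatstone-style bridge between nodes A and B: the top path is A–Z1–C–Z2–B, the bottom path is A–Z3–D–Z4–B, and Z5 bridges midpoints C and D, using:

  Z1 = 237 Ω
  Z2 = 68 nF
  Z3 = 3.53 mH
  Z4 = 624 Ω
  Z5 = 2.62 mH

Step 1 — Angular frequency: ω = 2π·f = 2π·36.4 = 228.7 rad/s.
Step 2 — Component impedances:
  Z1: Z = R = 237 Ω
  Z2: Z = 1/(jωC) = -j/(ω·C) = 0 - j6.43e+04 Ω
  Z3: Z = jωL = j·228.7·0.00353 = 0 + j0.8073 Ω
  Z4: Z = R = 624 Ω
  Z5: Z = jωL = j·228.7·0.00262 = 0 + j0.5992 Ω
Step 3 — Bridge requires nodal analysis (the Z5 bridge couples midpoints C and D, so the two paths cannot be reduced to a simple series/parallel combination). Setting node B to ground and injecting 1 A at node A, the 3-node admittance system at A, C, D solves to V_A = Z_AB = 623.9 - j5.248 Ω = 624∠-0.5° Ω.

Z = 623.9 - j5.248 Ω = 624∠-0.5° Ω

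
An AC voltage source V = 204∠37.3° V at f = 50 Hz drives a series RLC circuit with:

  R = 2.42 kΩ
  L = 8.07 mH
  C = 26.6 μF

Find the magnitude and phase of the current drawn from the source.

Step 1 — Angular frequency: ω = 2π·f = 2π·50 = 314.2 rad/s.
Step 2 — Component impedances:
  R: Z = R = 2420 Ω
  L: Z = jωL = j·314.2·0.00807 = 0 + j2.535 Ω
  C: Z = 1/(jωC) = -j/(ω·C) = 0 - j119.7 Ω
Step 3 — Series combination: Z_total = R + L + C = 2420 - j117.1 Ω = 2423∠-2.8° Ω.
Step 4 — Source phasor: V = 204∠37.3° V = 162.3 + j123.6 V.
Step 5 — Ohm's law: I = V / Z_total = (162.3 + j123.6) / (2420 - j117.1) = 0.06443 + j0.0542 A.
Step 6 — Convert to polar: |I| = 0.0842 A, ∠I = 40.1°.

I = 0.0842∠40.1° A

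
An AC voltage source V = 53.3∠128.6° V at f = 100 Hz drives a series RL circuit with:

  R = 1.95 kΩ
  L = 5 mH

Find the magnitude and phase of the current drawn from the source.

Step 1 — Angular frequency: ω = 2π·f = 2π·100 = 628.3 rad/s.
Step 2 — Component impedances:
  R: Z = R = 1950 Ω
  L: Z = jωL = j·628.3·0.005 = 0 + j3.142 Ω
Step 3 — Series combination: Z_total = R + L = 1950 + j3.142 Ω = 1950∠0.1° Ω.
Step 4 — Source phasor: V = 53.3∠128.6° V = -33.25 + j41.66 V.
Step 5 — Ohm's law: I = V / Z_total = (-33.25 + j41.66) / (1950 + j3.142) = -0.01702 + j0.02139 A.
Step 6 — Convert to polar: |I| = 0.02733 A, ∠I = 128.5°.

I = 0.02733∠128.5° A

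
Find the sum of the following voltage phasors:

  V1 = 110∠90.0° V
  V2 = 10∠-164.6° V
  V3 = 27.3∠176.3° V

Step 1 — Convert each phasor to rectangular form:
  V1 = 110·(cos(90.0°) + j·sin(90.0°)) = 0 + j110 V
  V2 = 10·(cos(-164.6°) + j·sin(-164.6°)) = -9.641 - j2.656 V
  V3 = 27.3·(cos(176.3°) + j·sin(176.3°)) = -27.24 + j1.762 V
Step 2 — Sum components: V_total = -36.88 + j109.1 V.
Step 3 — Convert to polar: |V_total| = 115.2 V, ∠V_total = 108.7°.

V_total = 115.2∠108.7° V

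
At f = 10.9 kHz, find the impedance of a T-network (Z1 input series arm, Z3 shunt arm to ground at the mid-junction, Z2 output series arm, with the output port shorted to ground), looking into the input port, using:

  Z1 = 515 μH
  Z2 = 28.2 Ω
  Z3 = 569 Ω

Step 1 — Angular frequency: ω = 2π·f = 2π·1.09e+04 = 6.849e+04 rad/s.
Step 2 — Component impedances:
  Z1: Z = jωL = j·6.849e+04·0.000515 = 0 + j35.27 Ω
  Z2: Z = R = 28.2 Ω
  Z3: Z = R = 569 Ω
Step 3 — With the output port shorted to ground, the output series arm Z2 runs from the junction to ground; the shunt arm Z3 also runs from the junction to ground. They appear in parallel: Z3 || Z2 = 26.87 Ω.
Step 4 — Series with input arm Z1: Z_in = Z1 + (Z3 || Z2) = 26.87 + j35.27 Ω = 44.34∠52.7° Ω.

Z = 26.87 + j35.27 Ω = 44.34∠52.7° Ω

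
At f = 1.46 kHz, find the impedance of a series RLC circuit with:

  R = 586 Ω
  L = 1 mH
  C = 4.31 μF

Step 1 — Angular frequency: ω = 2π·f = 2π·1460 = 9173 rad/s.
Step 2 — Component impedances:
  R: Z = R = 586 Ω
  L: Z = jωL = j·9173·0.001 = 0 + j9.173 Ω
  C: Z = 1/(jωC) = -j/(ω·C) = 0 - j25.29 Ω
Step 3 — Series combination: Z_total = R + L + C = 586 - j16.12 Ω = 586.2∠-1.6° Ω.

Z = 586 - j16.12 Ω = 586.2∠-1.6° Ω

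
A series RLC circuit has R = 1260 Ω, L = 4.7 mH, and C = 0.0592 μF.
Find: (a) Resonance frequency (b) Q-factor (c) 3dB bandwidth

Step 1 — Resonance: ω₀ = 1/√(LC) = 1/√(0.0047·5.92e-08) = 5.995e+04 rad/s.
Step 2 — f₀ = ω₀/(2π) = 9541 Hz.
Step 3 — Series Q: Q = ω₀L/R = 5.995e+04·0.0047/1260 = 0.2236.
Step 4 — Bandwidth: Δω = ω₀/Q = 2.681e+05 rad/s; BW = Δω/(2π) = 4.267e+04 Hz.

(a) f₀ = 9541 Hz  (b) Q = 0.2236  (c) BW = 4.267e+04 Hz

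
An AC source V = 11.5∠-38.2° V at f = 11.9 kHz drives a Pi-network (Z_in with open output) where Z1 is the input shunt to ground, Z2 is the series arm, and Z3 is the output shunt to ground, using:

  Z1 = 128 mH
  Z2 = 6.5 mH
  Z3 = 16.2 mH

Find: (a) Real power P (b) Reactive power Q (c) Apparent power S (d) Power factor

Step 1 — Angular frequency: ω = 2π·f = 2π·1.19e+04 = 7.477e+04 rad/s.
Step 2 — Component impedances:
  Z1: Z = jωL = j·7.477e+04·0.128 = 0 + j9571 Ω
  Z2: Z = jωL = j·7.477e+04·0.0065 = 0 + j486 Ω
  Z3: Z = jωL = j·7.477e+04·0.0162 = 0 + j1211 Ω
Step 3 — With open output, the series arm Z2 and the output shunt Z3 appear in series to ground: Z2 + Z3 = 0 + j1697 Ω.
Step 4 — Parallel with input shunt Z1: Z_in = Z1 || (Z2 + Z3) = 0 + j1442 Ω = 1442∠90.0° Ω.
Step 5 — Source phasor: V = 11.5∠-38.2° V = 9.037 - j7.112 V.
Step 6 — Current: I = V / Z = -0.004933 - j0.006269 A = 0.007977∠-128.2° A.
Step 7 — Complex power: S = V·I* = 0 + j0.09174 VA.
Step 8 — Real power: P = Re(S) = 0 W.
Step 9 — Reactive power: Q = Im(S) = 0.09174 VAR.
Step 10 — Apparent power: |S| = 0.09174 VA.
Step 11 — Power factor: PF = P/|S| = 0 (lagging).

(a) P = 0 W  (b) Q = 0.09174 VAR  (c) S = 0.09174 VA  (d) PF = 0 (lagging)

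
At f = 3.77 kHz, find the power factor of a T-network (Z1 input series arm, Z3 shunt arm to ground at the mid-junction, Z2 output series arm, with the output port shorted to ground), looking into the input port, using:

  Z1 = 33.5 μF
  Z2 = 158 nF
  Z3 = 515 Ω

Step 1 — Angular frequency: ω = 2π·f = 2π·3770 = 2.369e+04 rad/s.
Step 2 — Component impedances:
  Z1: Z = 1/(jωC) = -j/(ω·C) = 0 - j1.26 Ω
  Z2: Z = 1/(jωC) = -j/(ω·C) = 0 - j267.2 Ω
  Z3: Z = R = 515 Ω
Step 3 — With the output port shorted to ground, the output series arm Z2 runs from the junction to ground; the shunt arm Z3 also runs from the junction to ground. They appear in parallel: Z3 || Z2 = 109.2 - j210.5 Ω.
Step 4 — Series with input arm Z1: Z_in = Z1 + (Z3 || Z2) = 109.2 - j211.8 Ω = 238.3∠-62.7° Ω.
Step 5 — Power factor: PF = cos(φ) = Re(Z)/|Z| = 109.223/238.29 = 0.4584.
Step 6 — Type: Im(Z) = -211.8 ⇒ leading (phase φ = -62.7°).

PF = 0.4584 (leading, φ = -62.7°)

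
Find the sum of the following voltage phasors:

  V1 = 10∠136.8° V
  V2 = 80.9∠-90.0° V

Step 1 — Convert each phasor to rectangular form:
  V1 = 10·(cos(136.8°) + j·sin(136.8°)) = -7.29 + j6.845 V
  V2 = 80.9·(cos(-90.0°) + j·sin(-90.0°)) = 0 - j80.9 V
Step 2 — Sum components: V_total = -7.29 - j74.05 V.
Step 3 — Convert to polar: |V_total| = 74.41 V, ∠V_total = -95.6°.

V_total = 74.41∠-95.6° V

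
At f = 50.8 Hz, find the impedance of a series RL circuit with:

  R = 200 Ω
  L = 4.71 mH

Step 1 — Angular frequency: ω = 2π·f = 2π·50.8 = 319.2 rad/s.
Step 2 — Component impedances:
  R: Z = R = 200 Ω
  L: Z = jωL = j·319.2·0.00471 = 0 + j1.503 Ω
Step 3 — Series combination: Z_total = R + L = 200 + j1.503 Ω = 200∠0.4° Ω.

Z = 200 + j1.503 Ω = 200∠0.4° Ω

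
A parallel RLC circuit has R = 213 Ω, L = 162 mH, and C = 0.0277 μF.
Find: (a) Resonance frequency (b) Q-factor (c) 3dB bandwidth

Step 1 — Resonance: ω₀ = 1/√(LC) = 1/√(0.162·2.77e-08) = 1.493e+04 rad/s.
Step 2 — f₀ = ω₀/(2π) = 2376 Hz.
Step 3 — Parallel Q: Q = R/(ω₀L) = 213/(1.493e+04·0.162) = 0.08808.
Step 4 — Bandwidth: Δω = ω₀/Q = 1.695e+05 rad/s; BW = Δω/(2π) = 2.697e+04 Hz.

(a) f₀ = 2376 Hz  (b) Q = 0.08808  (c) BW = 2.697e+04 Hz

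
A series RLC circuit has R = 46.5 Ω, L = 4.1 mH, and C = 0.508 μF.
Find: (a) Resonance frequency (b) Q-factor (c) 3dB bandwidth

Step 1 — Resonance condition Im(Z)=0 gives ω₀ = 1/√(LC).
Step 2 — ω₀ = 1/√(0.0041·5.08e-07) = 2.191e+04 rad/s.
Step 3 — f₀ = ω₀/(2π) = 3487 Hz.
Step 4 — Series Q: Q = ω₀L/R = 2.191e+04·0.0041/46.5 = 1.932.
Step 5 — 3dB bandwidth: Δω = ω₀/Q = 1.134e+04 rad/s; BW = Δω/(2π) = 1805 Hz.

(a) f₀ = 3487 Hz  (b) Q = 1.932  (c) BW = 1805 Hz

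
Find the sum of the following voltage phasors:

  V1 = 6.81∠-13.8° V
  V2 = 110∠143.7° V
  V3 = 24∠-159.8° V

Step 1 — Convert each phasor to rectangular form:
  V1 = 6.81·(cos(-13.8°) + j·sin(-13.8°)) = 6.613 - j1.624 V
  V2 = 110·(cos(143.7°) + j·sin(143.7°)) = -88.65 + j65.12 V
  V3 = 24·(cos(-159.8°) + j·sin(-159.8°)) = -22.52 - j8.287 V
Step 2 — Sum components: V_total = -104.6 + j55.21 V.
Step 3 — Convert to polar: |V_total| = 118.2 V, ∠V_total = 152.2°.

V_total = 118.2∠152.2° V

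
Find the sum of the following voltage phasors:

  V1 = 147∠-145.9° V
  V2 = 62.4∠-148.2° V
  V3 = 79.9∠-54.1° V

Step 1 — Convert each phasor to rectangular form:
  V1 = 147·(cos(-145.9°) + j·sin(-145.9°)) = -121.7 - j82.41 V
  V2 = 62.4·(cos(-148.2°) + j·sin(-148.2°)) = -53.03 - j32.88 V
  V3 = 79.9·(cos(-54.1°) + j·sin(-54.1°)) = 46.85 - j64.72 V
Step 2 — Sum components: V_total = -127.9 - j180 V.
Step 3 — Convert to polar: |V_total| = 220.8 V, ∠V_total = -125.4°.

V_total = 220.8∠-125.4° V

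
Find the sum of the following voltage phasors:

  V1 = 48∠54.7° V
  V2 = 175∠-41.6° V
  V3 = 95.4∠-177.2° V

Step 1 — Convert each phasor to rectangular form:
  V1 = 48·(cos(54.7°) + j·sin(54.7°)) = 27.74 + j39.17 V
  V2 = 175·(cos(-41.6°) + j·sin(-41.6°)) = 130.9 - j116.2 V
  V3 = 95.4·(cos(-177.2°) + j·sin(-177.2°)) = -95.29 - j4.66 V
Step 2 — Sum components: V_total = 63.32 - j81.67 V.
Step 3 — Convert to polar: |V_total| = 103.3 V, ∠V_total = -52.2°.

V_total = 103.3∠-52.2° V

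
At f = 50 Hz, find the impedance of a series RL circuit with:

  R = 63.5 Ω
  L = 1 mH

Step 1 — Angular frequency: ω = 2π·f = 2π·50 = 314.2 rad/s.
Step 2 — Component impedances:
  R: Z = R = 63.5 Ω
  L: Z = jωL = j·314.2·0.001 = 0 + j0.3142 Ω
Step 3 — Series combination: Z_total = R + L = 63.5 + j0.3142 Ω = 63.5∠0.3° Ω.

Z = 63.5 + j0.3142 Ω = 63.5∠0.3° Ω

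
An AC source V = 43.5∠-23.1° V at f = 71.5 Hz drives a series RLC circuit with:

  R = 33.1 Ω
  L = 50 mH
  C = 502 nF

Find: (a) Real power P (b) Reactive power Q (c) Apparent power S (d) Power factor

Step 1 — Angular frequency: ω = 2π·f = 2π·71.5 = 449.2 rad/s.
Step 2 — Component impedances:
  R: Z = R = 33.1 Ω
  L: Z = jωL = j·449.2·0.05 = 0 + j22.46 Ω
  C: Z = 1/(jωC) = -j/(ω·C) = 0 - j4434 Ω
Step 3 — Series combination: Z_total = R + L + C = 33.1 - j4412 Ω = 4412∠-89.6° Ω.
Step 4 — Source phasor: V = 43.5∠-23.1° V = 40.01 - j17.07 V.
Step 5 — Current: I = V / Z = 0.003936 + j0.00904 A = 0.00986∠66.5° A.
Step 6 — Complex power: S = V·I* = 0.003218 - j0.4289 VA.
Step 7 — Real power: P = Re(S) = 0.003218 W.
Step 8 — Reactive power: Q = Im(S) = -0.4289 VAR.
Step 9 — Apparent power: |S| = 0.4289 VA.
Step 10 — Power factor: PF = P/|S| = 0.007503 (leading).

(a) P = 0.003218 W  (b) Q = -0.4289 VAR  (c) S = 0.4289 VA  (d) PF = 0.007503 (leading)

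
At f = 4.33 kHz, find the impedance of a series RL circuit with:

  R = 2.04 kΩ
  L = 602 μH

Step 1 — Angular frequency: ω = 2π·f = 2π·4330 = 2.721e+04 rad/s.
Step 2 — Component impedances:
  R: Z = R = 2040 Ω
  L: Z = jωL = j·2.721e+04·0.000602 = 0 + j16.38 Ω
Step 3 — Series combination: Z_total = R + L = 2040 + j16.38 Ω = 2040∠0.5° Ω.

Z = 2040 + j16.38 Ω = 2040∠0.5° Ω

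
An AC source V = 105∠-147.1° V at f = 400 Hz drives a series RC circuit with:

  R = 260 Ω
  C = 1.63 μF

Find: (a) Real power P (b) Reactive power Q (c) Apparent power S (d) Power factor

Step 1 — Angular frequency: ω = 2π·f = 2π·400 = 2513 rad/s.
Step 2 — Component impedances:
  R: Z = R = 260 Ω
  C: Z = 1/(jωC) = -j/(ω·C) = 0 - j244.1 Ω
Step 3 — Series combination: Z_total = R + C = 260 - j244.1 Ω = 356.6∠-43.2° Ω.
Step 4 — Source phasor: V = 105∠-147.1° V = -88.16 - j57.03 V.
Step 5 — Current: I = V / Z = -0.07076 - j0.2858 A = 0.2944∠-103.9° A.
Step 6 — Complex power: S = V·I* = 22.54 - j21.16 VA.
Step 7 — Real power: P = Re(S) = 22.54 W.
Step 8 — Reactive power: Q = Im(S) = -21.16 VAR.
Step 9 — Apparent power: |S| = 30.91 VA.
Step 10 — Power factor: PF = P/|S| = 0.729 (leading).

(a) P = 22.54 W  (b) Q = -21.16 VAR  (c) S = 30.91 VA  (d) PF = 0.729 (leading)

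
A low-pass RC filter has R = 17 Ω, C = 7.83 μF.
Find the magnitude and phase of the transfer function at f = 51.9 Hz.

Step 1 — Angular frequency: ω = 2π·51.9 = 326.1 rad/s.
Step 2 — Transfer function: H(jω) = 1/(1 + jωRC).
Step 3 — Denominator: 1 + jωRC = 1 + j·326.1·17·7.83e-06 = 1 + j0.04341.
Step 4 — H = 0.9981 - j0.04333.
Step 5 — Magnitude: |H| = 0.9991 (-0.0 dB); phase: φ = -2.5°.

|H| = 0.9991 (-0.0 dB), φ = -2.5°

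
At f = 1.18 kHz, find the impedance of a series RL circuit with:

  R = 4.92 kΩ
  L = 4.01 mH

Step 1 — Angular frequency: ω = 2π·f = 2π·1180 = 7414 rad/s.
Step 2 — Component impedances:
  R: Z = R = 4920 Ω
  L: Z = jωL = j·7414·0.00401 = 0 + j29.73 Ω
Step 3 — Series combination: Z_total = R + L = 4920 + j29.73 Ω = 4920∠0.3° Ω.

Z = 4920 + j29.73 Ω = 4920∠0.3° Ω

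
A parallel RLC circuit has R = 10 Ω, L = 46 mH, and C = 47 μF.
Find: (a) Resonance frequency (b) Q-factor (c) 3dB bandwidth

Step 1 — Resonance: ω₀ = 1/√(LC) = 1/√(0.046·4.7e-05) = 680.1 rad/s.
Step 2 — f₀ = ω₀/(2π) = 108.2 Hz.
Step 3 — Parallel Q: Q = R/(ω₀L) = 10/(680.1·0.046) = 0.3196.
Step 4 — Bandwidth: Δω = ω₀/Q = 2128 rad/s; BW = Δω/(2π) = 338.6 Hz.

(a) f₀ = 108.2 Hz  (b) Q = 0.3196  (c) BW = 338.6 Hz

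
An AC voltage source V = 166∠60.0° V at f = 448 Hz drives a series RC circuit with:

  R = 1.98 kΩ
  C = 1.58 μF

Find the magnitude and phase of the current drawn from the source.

Step 1 — Angular frequency: ω = 2π·f = 2π·448 = 2815 rad/s.
Step 2 — Component impedances:
  R: Z = R = 1980 Ω
  C: Z = 1/(jωC) = -j/(ω·C) = 0 - j224.8 Ω
Step 3 — Series combination: Z_total = R + C = 1980 - j224.8 Ω = 1993∠-6.5° Ω.
Step 4 — Source phasor: V = 166∠60.0° V = 83 + j143.8 V.
Step 5 — Ohm's law: I = V / Z_total = (83 + j143.8) / (1980 - j224.8) = 0.03325 + j0.07638 A.
Step 6 — Convert to polar: |I| = 0.0833 A, ∠I = 66.5°.

I = 0.0833∠66.5° A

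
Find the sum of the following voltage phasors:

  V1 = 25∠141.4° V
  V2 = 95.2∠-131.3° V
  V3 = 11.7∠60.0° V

Step 1 — Convert each phasor to rectangular form:
  V1 = 25·(cos(141.4°) + j·sin(141.4°)) = -19.54 + j15.6 V
  V2 = 95.2·(cos(-131.3°) + j·sin(-131.3°)) = -62.83 - j71.52 V
  V3 = 11.7·(cos(60.0°) + j·sin(60.0°)) = 5.85 + j10.13 V
Step 2 — Sum components: V_total = -76.52 - j45.79 V.
Step 3 — Convert to polar: |V_total| = 89.17 V, ∠V_total = -149.1°.

V_total = 89.17∠-149.1° V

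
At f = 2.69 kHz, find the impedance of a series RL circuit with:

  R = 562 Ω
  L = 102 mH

Step 1 — Angular frequency: ω = 2π·f = 2π·2690 = 1.69e+04 rad/s.
Step 2 — Component impedances:
  R: Z = R = 562 Ω
  L: Z = jωL = j·1.69e+04·0.102 = 0 + j1724 Ω
Step 3 — Series combination: Z_total = R + L = 562 + j1724 Ω = 1813∠71.9° Ω.

Z = 562 + j1724 Ω = 1813∠71.9° Ω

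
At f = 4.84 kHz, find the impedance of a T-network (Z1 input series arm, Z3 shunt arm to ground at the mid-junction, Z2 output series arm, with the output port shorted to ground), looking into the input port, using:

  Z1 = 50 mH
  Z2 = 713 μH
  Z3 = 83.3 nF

Step 1 — Angular frequency: ω = 2π·f = 2π·4840 = 3.041e+04 rad/s.
Step 2 — Component impedances:
  Z1: Z = jωL = j·3.041e+04·0.05 = 0 + j1521 Ω
  Z2: Z = jωL = j·3.041e+04·0.000713 = 0 + j21.68 Ω
  Z3: Z = 1/(jωC) = -j/(ω·C) = 0 - j394.8 Ω
Step 3 — With the output port shorted to ground, the output series arm Z2 runs from the junction to ground; the shunt arm Z3 also runs from the junction to ground. They appear in parallel: Z3 || Z2 = 0 + j22.94 Ω.
Step 4 — Series with input arm Z1: Z_in = Z1 + (Z3 || Z2) = 0 + j1543 Ω = 1543∠90.0° Ω.

Z = 0 + j1543 Ω = 1543∠90.0° Ω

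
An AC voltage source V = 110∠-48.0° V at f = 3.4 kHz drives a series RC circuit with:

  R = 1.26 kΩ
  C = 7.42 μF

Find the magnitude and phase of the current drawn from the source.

Step 1 — Angular frequency: ω = 2π·f = 2π·3400 = 2.136e+04 rad/s.
Step 2 — Component impedances:
  R: Z = R = 1260 Ω
  C: Z = 1/(jωC) = -j/(ω·C) = 0 - j6.309 Ω
Step 3 — Series combination: Z_total = R + C = 1260 - j6.309 Ω = 1260∠-0.3° Ω.
Step 4 — Source phasor: V = 110∠-48.0° V = 73.6 - j81.75 V.
Step 5 — Ohm's law: I = V / Z_total = (73.6 - j81.75) / (1260 - j6.309) = 0.05874 - j0.06458 A.
Step 6 — Convert to polar: |I| = 0.0873 A, ∠I = -47.7°.

I = 0.0873∠-47.7° A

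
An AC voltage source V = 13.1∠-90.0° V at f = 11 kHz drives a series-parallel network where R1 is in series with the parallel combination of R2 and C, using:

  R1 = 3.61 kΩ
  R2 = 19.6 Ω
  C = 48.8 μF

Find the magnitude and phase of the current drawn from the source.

Step 1 — Angular frequency: ω = 2π·f = 2π·1.1e+04 = 6.912e+04 rad/s.
Step 2 — Component impedances:
  R1: Z = R = 3610 Ω
  R2: Z = R = 19.6 Ω
  C: Z = 1/(jωC) = -j/(ω·C) = 0 - j0.2965 Ω
Step 3 — Parallel branch: R2 || C = 1/(1/R2 + 1/C) = 0.004484 - j0.2964 Ω.
Step 4 — Series with R1: Z_total = R1 + (R2 || C) = 3610 - j0.2964 Ω = 3610∠-0.0° Ω.
Step 5 — Source phasor: V = 13.1∠-90.0° V = 0 - j13.1 V.
Step 6 — Ohm's law: I = V / Z_total = (0 - j13.1) / (3610 - j0.2964) = 2.98e-07 - j0.003629 A.
Step 7 — Convert to polar: |I| = 0.003629 A, ∠I = -90.0°.

I = 0.003629∠-90.0° A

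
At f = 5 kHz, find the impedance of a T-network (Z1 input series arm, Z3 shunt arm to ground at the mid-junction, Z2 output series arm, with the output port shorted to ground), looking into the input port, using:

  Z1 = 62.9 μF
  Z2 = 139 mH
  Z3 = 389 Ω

Step 1 — Angular frequency: ω = 2π·f = 2π·5000 = 3.142e+04 rad/s.
Step 2 — Component impedances:
  Z1: Z = 1/(jωC) = -j/(ω·C) = 0 - j0.5061 Ω
  Z2: Z = jωL = j·3.142e+04·0.139 = 0 + j4367 Ω
  Z3: Z = R = 389 Ω
Step 3 — With the output port shorted to ground, the output series arm Z2 runs from the junction to ground; the shunt arm Z3 also runs from the junction to ground. They appear in parallel: Z3 || Z2 = 385.9 + j34.38 Ω.
Step 4 — Series with input arm Z1: Z_in = Z1 + (Z3 || Z2) = 385.9 + j33.87 Ω = 387.4∠5.0° Ω.

Z = 385.9 + j33.87 Ω = 387.4∠5.0° Ω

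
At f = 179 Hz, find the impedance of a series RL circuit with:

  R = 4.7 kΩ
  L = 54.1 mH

Step 1 — Angular frequency: ω = 2π·f = 2π·179 = 1125 rad/s.
Step 2 — Component impedances:
  R: Z = R = 4700 Ω
  L: Z = jωL = j·1125·0.0541 = 0 + j60.85 Ω
Step 3 — Series combination: Z_total = R + L = 4700 + j60.85 Ω = 4700∠0.7° Ω.

Z = 4700 + j60.85 Ω = 4700∠0.7° Ω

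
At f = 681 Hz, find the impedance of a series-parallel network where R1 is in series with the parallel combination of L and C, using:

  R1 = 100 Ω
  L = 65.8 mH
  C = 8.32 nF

Step 1 — Angular frequency: ω = 2π·f = 2π·681 = 4279 rad/s.
Step 2 — Component impedances:
  R1: Z = R = 100 Ω
  L: Z = jωL = j·4279·0.0658 = 0 + j281.5 Ω
  C: Z = 1/(jωC) = -j/(ω·C) = 0 - j2.809e+04 Ω
Step 3 — Parallel branch: L || C = 1/(1/L + 1/C) = 0 + j284.4 Ω.
Step 4 — Series with R1: Z_total = R1 + (L || C) = 100 + j284.4 Ω = 301.5∠70.6° Ω.

Z = 100 + j284.4 Ω = 301.5∠70.6° Ω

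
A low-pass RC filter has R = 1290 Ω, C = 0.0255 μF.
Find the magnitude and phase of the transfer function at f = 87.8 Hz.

Step 1 — Angular frequency: ω = 2π·87.8 = 551.7 rad/s.
Step 2 — Transfer function: H(jω) = 1/(1 + jωRC).
Step 3 — Denominator: 1 + jωRC = 1 + j·551.7·1290·2.55e-08 = 1 + j0.01815.
Step 4 — H = 0.9997 - j0.01814.
Step 5 — Magnitude: |H| = 0.9998 (-0.0 dB); phase: φ = -1.0°.

|H| = 0.9998 (-0.0 dB), φ = -1.0°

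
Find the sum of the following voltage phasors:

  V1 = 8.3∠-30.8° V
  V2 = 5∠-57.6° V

Step 1 — Convert each phasor to rectangular form:
  V1 = 8.3·(cos(-30.8°) + j·sin(-30.8°)) = 7.129 - j4.25 V
  V2 = 5·(cos(-57.6°) + j·sin(-57.6°)) = 2.679 - j4.222 V
Step 2 — Sum components: V_total = 9.809 - j8.472 V.
Step 3 — Convert to polar: |V_total| = 12.96 V, ∠V_total = -40.8°.

V_total = 12.96∠-40.8° V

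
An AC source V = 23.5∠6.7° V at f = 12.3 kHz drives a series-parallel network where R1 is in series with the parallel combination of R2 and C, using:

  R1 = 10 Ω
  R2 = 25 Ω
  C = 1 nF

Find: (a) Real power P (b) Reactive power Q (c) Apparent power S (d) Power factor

Step 1 — Angular frequency: ω = 2π·f = 2π·1.23e+04 = 7.728e+04 rad/s.
Step 2 — Component impedances:
  R1: Z = R = 10 Ω
  R2: Z = R = 25 Ω
  C: Z = 1/(jωC) = -j/(ω·C) = 0 - j1.294e+04 Ω
Step 3 — Parallel branch: R2 || C = 1/(1/R2 + 1/C) = 25 - j0.0483 Ω.
Step 4 — Series with R1: Z_total = R1 + (R2 || C) = 35 - j0.0483 Ω = 35∠-0.1° Ω.
Step 5 — Source phasor: V = 23.5∠6.7° V = 23.34 + j2.742 V.
Step 6 — Current: I = V / Z = 0.6667 + j0.07926 A = 0.6714∠6.8° A.
Step 7 — Complex power: S = V·I* = 15.78 - j0.02178 VA.
Step 8 — Real power: P = Re(S) = 15.78 W.
Step 9 — Reactive power: Q = Im(S) = -0.02178 VAR.
Step 10 — Apparent power: |S| = 15.78 VA.
Step 11 — Power factor: PF = P/|S| = 1 (leading).

(a) P = 15.78 W  (b) Q = -0.02178 VAR  (c) S = 15.78 VA  (d) PF = 1 (leading)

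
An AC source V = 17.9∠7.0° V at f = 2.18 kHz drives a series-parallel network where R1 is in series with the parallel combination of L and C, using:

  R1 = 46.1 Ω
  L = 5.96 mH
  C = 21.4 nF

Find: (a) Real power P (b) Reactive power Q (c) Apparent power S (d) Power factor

Step 1 — Angular frequency: ω = 2π·f = 2π·2180 = 1.37e+04 rad/s.
Step 2 — Component impedances:
  R1: Z = R = 46.1 Ω
  L: Z = jωL = j·1.37e+04·0.00596 = 0 + j81.64 Ω
  C: Z = 1/(jωC) = -j/(ω·C) = 0 - j3412 Ω
Step 3 — Parallel branch: L || C = 1/(1/L + 1/C) = 0 + j83.64 Ω.
Step 4 — Series with R1: Z_total = R1 + (L || C) = 46.1 + j83.64 Ω = 95.5∠61.1° Ω.
Step 5 — Source phasor: V = 17.9∠7.0° V = 17.77 + j2.181 V.
Step 6 — Current: I = V / Z = 0.1098 - j0.1519 A = 0.1874∠-54.1° A.
Step 7 — Complex power: S = V·I* = 1.62 + j2.938 VA.
Step 8 — Real power: P = Re(S) = 1.62 W.
Step 9 — Reactive power: Q = Im(S) = 2.938 VAR.
Step 10 — Apparent power: |S| = 3.355 VA.
Step 11 — Power factor: PF = P/|S| = 0.4827 (lagging).

(a) P = 1.62 W  (b) Q = 2.938 VAR  (c) S = 3.355 VA  (d) PF = 0.4827 (lagging)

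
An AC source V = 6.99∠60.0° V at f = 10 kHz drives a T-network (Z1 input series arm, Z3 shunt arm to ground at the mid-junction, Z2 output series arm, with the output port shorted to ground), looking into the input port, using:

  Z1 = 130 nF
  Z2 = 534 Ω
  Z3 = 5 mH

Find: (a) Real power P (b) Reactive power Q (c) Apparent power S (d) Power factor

Step 1 — Angular frequency: ω = 2π·f = 2π·1e+04 = 6.283e+04 rad/s.
Step 2 — Component impedances:
  Z1: Z = 1/(jωC) = -j/(ω·C) = 0 - j122.4 Ω
  Z2: Z = R = 534 Ω
  Z3: Z = jωL = j·6.283e+04·0.005 = 0 + j314.2 Ω
Step 3 — With the output port shorted to ground, the output series arm Z2 runs from the junction to ground; the shunt arm Z3 also runs from the junction to ground. They appear in parallel: Z3 || Z2 = 137.3 + j233.4 Ω.
Step 4 — Series with input arm Z1: Z_in = Z1 + (Z3 || Z2) = 137.3 + j111 Ω = 176.5∠38.9° Ω.
Step 5 — Source phasor: V = 6.99∠60.0° V = 3.495 + j6.054 V.
Step 6 — Current: I = V / Z = 0.03695 + j0.01423 A = 0.0396∠21.1° A.
Step 7 — Complex power: S = V·I* = 0.2153 + j0.174 VA.
Step 8 — Real power: P = Re(S) = 0.2153 W.
Step 9 — Reactive power: Q = Im(S) = 0.174 VAR.
Step 10 — Apparent power: |S| = 0.2768 VA.
Step 11 — Power factor: PF = P/|S| = 0.7778 (lagging).

(a) P = 0.2153 W  (b) Q = 0.174 VAR  (c) S = 0.2768 VA  (d) PF = 0.7778 (lagging)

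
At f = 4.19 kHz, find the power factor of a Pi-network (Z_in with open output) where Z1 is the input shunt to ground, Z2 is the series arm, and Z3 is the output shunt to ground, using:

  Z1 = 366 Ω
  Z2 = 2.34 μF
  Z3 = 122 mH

Step 1 — Angular frequency: ω = 2π·f = 2π·4190 = 2.633e+04 rad/s.
Step 2 — Component impedances:
  Z1: Z = R = 366 Ω
  Z2: Z = 1/(jωC) = -j/(ω·C) = 0 - j16.23 Ω
  Z3: Z = jωL = j·2.633e+04·0.122 = 0 + j3212 Ω
Step 3 — With open output, the series arm Z2 and the output shunt Z3 appear in series to ground: Z2 + Z3 = 0 + j3196 Ω.
Step 4 — Parallel with input shunt Z1: Z_in = Z1 || (Z2 + Z3) = 361.3 + j41.38 Ω = 363.6∠6.5° Ω.
Step 5 — Power factor: PF = cos(φ) = Re(Z)/|Z| = 361.26/363.62 = 0.9935.
Step 6 — Type: Im(Z) = 41.38 ⇒ lagging (phase φ = 6.5°).

PF = 0.9935 (lagging, φ = 6.5°)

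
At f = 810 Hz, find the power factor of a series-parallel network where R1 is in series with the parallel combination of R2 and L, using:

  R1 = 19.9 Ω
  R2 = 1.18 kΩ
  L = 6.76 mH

Step 1 — Angular frequency: ω = 2π·f = 2π·810 = 5089 rad/s.
Step 2 — Component impedances:
  R1: Z = R = 19.9 Ω
  R2: Z = R = 1180 Ω
  L: Z = jωL = j·5089·0.00676 = 0 + j34.4 Ω
Step 3 — Parallel branch: R2 || L = 1/(1/R2 + 1/L) = 1.002 + j34.37 Ω.
Step 4 — Series with R1: Z_total = R1 + (R2 || L) = 20.9 + j34.37 Ω = 40.23∠58.7° Ω.
Step 5 — Power factor: PF = cos(φ) = Re(Z)/|Z| = 20.9022/40.2311 = 0.5196.
Step 6 — Type: Im(Z) = 34.37 ⇒ lagging (phase φ = 58.7°).

PF = 0.5196 (lagging, φ = 58.7°)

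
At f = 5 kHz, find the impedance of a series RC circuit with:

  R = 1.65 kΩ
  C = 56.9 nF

Step 1 — Angular frequency: ω = 2π·f = 2π·5000 = 3.142e+04 rad/s.
Step 2 — Component impedances:
  R: Z = R = 1650 Ω
  C: Z = 1/(jωC) = -j/(ω·C) = 0 - j559.4 Ω
Step 3 — Series combination: Z_total = R + C = 1650 - j559.4 Ω = 1742∠-18.7° Ω.

Z = 1650 - j559.4 Ω = 1742∠-18.7° Ω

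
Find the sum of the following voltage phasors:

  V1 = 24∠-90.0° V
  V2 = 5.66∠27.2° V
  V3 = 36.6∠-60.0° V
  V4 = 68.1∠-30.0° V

Step 1 — Convert each phasor to rectangular form:
  V1 = 24·(cos(-90.0°) + j·sin(-90.0°)) = 0 - j24 V
  V2 = 5.66·(cos(27.2°) + j·sin(27.2°)) = 5.034 + j2.587 V
  V3 = 36.6·(cos(-60.0°) + j·sin(-60.0°)) = 18.3 - j31.7 V
  V4 = 68.1·(cos(-30.0°) + j·sin(-30.0°)) = 58.98 - j34.05 V
Step 2 — Sum components: V_total = 82.31 - j87.16 V.
Step 3 — Convert to polar: |V_total| = 119.9 V, ∠V_total = -46.6°.

V_total = 119.9∠-46.6° V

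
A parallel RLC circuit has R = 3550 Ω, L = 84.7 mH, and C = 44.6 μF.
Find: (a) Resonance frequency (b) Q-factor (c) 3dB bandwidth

Step 1 — Resonance: ω₀ = 1/√(LC) = 1/√(0.0847·4.46e-05) = 514.5 rad/s.
Step 2 — f₀ = ω₀/(2π) = 81.89 Hz.
Step 3 — Parallel Q: Q = R/(ω₀L) = 3550/(514.5·0.0847) = 81.46.
Step 4 — Bandwidth: Δω = ω₀/Q = 6.316 rad/s; BW = Δω/(2π) = 1.005 Hz.

(a) f₀ = 81.89 Hz  (b) Q = 81.46  (c) BW = 1.005 Hz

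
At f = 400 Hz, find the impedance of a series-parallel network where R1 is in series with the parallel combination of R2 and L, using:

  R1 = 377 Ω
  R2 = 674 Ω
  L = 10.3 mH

Step 1 — Angular frequency: ω = 2π·f = 2π·400 = 2513 rad/s.
Step 2 — Component impedances:
  R1: Z = R = 377 Ω
  R2: Z = R = 674 Ω
  L: Z = jωL = j·2513·0.0103 = 0 + j25.89 Ω
Step 3 — Parallel branch: R2 || L = 1/(1/R2 + 1/L) = 0.9928 + j25.85 Ω.
Step 4 — Series with R1: Z_total = R1 + (R2 || L) = 378 + j25.85 Ω = 378.9∠3.9° Ω.

Z = 378 + j25.85 Ω = 378.9∠3.9° Ω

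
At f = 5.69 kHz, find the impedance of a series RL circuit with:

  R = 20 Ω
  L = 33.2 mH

Step 1 — Angular frequency: ω = 2π·f = 2π·5690 = 3.575e+04 rad/s.
Step 2 — Component impedances:
  R: Z = R = 20 Ω
  L: Z = jωL = j·3.575e+04·0.0332 = 0 + j1187 Ω
Step 3 — Series combination: Z_total = R + L = 20 + j1187 Ω = 1187∠89.0° Ω.

Z = 20 + j1187 Ω = 1187∠89.0° Ω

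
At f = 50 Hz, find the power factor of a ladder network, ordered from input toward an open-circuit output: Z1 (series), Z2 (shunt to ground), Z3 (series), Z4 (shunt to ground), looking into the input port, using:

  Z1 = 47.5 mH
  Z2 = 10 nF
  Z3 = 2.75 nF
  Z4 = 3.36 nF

Step 1 — Angular frequency: ω = 2π·f = 2π·50 = 314.2 rad/s.
Step 2 — Component impedances:
  Z1: Z = jωL = j·314.2·0.0475 = 0 + j14.92 Ω
  Z2: Z = 1/(jωC) = -j/(ω·C) = 0 - j3.183e+05 Ω
  Z3: Z = 1/(jωC) = -j/(ω·C) = 0 - j1.157e+06 Ω
  Z4: Z = 1/(jωC) = -j/(ω·C) = 0 - j9.474e+05 Ω
Step 3 — Ladder network (open output): work backward from the far end, alternating series and parallel combinations. Z_in = 0 - j2.765e+05 Ω = 2.765e+05∠-90.0° Ω.
Step 4 — Power factor: PF = cos(φ) = Re(Z)/|Z| = 0/2.765e+05 = 0.
Step 5 — Type: Im(Z) = -2.765e+05 ⇒ leading (phase φ = -90.0°).

PF = 0 (leading, φ = -90.0°)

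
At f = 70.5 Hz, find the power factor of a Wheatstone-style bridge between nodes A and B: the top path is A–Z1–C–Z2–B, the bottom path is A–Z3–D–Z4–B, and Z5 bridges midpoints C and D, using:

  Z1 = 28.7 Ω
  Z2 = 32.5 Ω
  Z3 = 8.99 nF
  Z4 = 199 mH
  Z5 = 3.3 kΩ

Step 1 — Angular frequency: ω = 2π·f = 2π·70.5 = 443 rad/s.
Step 2 — Component impedances:
  Z1: Z = R = 28.7 Ω
  Z2: Z = R = 32.5 Ω
  Z3: Z = 1/(jωC) = -j/(ω·C) = 0 - j2.511e+05 Ω
  Z4: Z = jωL = j·443·0.199 = 0 + j88.15 Ω
  Z5: Z = R = 3300 Ω
Step 3 — Bridge requires nodal analysis (the Z5 bridge couples midpoints C and D, so the two paths cannot be reduced to a simple series/parallel combination). Setting node B to ground and injecting 1 A at node A, the 3-node admittance system at A, C, D solves to V_A = Z_AB = 60.88 - j0.006374 Ω = 60.88∠-0.0° Ω.
Step 4 — Power factor: PF = cos(φ) = Re(Z)/|Z| = 60.88/60.88 = 1.
Step 5 — Type: Im(Z) = -0.006374 ⇒ leading (phase φ = -0.0°).

PF = 1 (leading, φ = -0.0°)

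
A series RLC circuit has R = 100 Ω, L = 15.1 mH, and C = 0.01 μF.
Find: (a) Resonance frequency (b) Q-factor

Step 1 — Resonance condition Im(Z)=0 gives ω₀ = 1/√(LC).
Step 2 — ω₀ = 1/√(0.0151·1e-08) = 8.138e+04 rad/s.
Step 3 — f₀ = ω₀/(2π) = 1.295e+04 Hz.
Step 4 — Series Q: Q = ω₀L/R = 8.138e+04·0.0151/100 = 12.29.

(a) f₀ = 1.295e+04 Hz  (b) Q = 12.29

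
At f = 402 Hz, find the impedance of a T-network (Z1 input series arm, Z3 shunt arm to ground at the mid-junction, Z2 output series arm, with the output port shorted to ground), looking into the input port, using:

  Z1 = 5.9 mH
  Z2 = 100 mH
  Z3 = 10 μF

Step 1 — Angular frequency: ω = 2π·f = 2π·402 = 2526 rad/s.
Step 2 — Component impedances:
  Z1: Z = jωL = j·2526·0.0059 = 0 + j14.9 Ω
  Z2: Z = jωL = j·2526·0.1 = 0 + j252.6 Ω
  Z3: Z = 1/(jωC) = -j/(ω·C) = 0 - j39.59 Ω
Step 3 — With the output port shorted to ground, the output series arm Z2 runs from the junction to ground; the shunt arm Z3 also runs from the junction to ground. They appear in parallel: Z3 || Z2 = 0 - j46.95 Ω.
Step 4 — Series with input arm Z1: Z_in = Z1 + (Z3 || Z2) = 0 - j32.05 Ω = 32.05∠-90.0° Ω.

Z = 0 - j32.05 Ω = 32.05∠-90.0° Ω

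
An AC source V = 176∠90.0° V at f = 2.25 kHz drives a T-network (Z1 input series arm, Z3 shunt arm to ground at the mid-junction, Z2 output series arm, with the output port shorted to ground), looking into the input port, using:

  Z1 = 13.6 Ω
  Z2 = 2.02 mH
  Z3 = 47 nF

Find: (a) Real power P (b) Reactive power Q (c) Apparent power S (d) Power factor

Step 1 — Angular frequency: ω = 2π·f = 2π·2250 = 1.414e+04 rad/s.
Step 2 — Component impedances:
  Z1: Z = R = 13.6 Ω
  Z2: Z = jωL = j·1.414e+04·0.00202 = 0 + j28.56 Ω
  Z3: Z = 1/(jωC) = -j/(ω·C) = 0 - j1505 Ω
Step 3 — With the output port shorted to ground, the output series arm Z2 runs from the junction to ground; the shunt arm Z3 also runs from the junction to ground. They appear in parallel: Z3 || Z2 = 0 + j29.11 Ω.
Step 4 — Series with input arm Z1: Z_in = Z1 + (Z3 || Z2) = 13.6 + j29.11 Ω = 32.13∠65.0° Ω.
Step 5 — Source phasor: V = 176∠90.0° V = 0 + j176 V.
Step 6 — Current: I = V / Z = 4.963 + j2.319 A = 5.478∠25.0° A.
Step 7 — Complex power: S = V·I* = 408.1 + j873.5 VA.
Step 8 — Real power: P = Re(S) = 408.1 W.
Step 9 — Reactive power: Q = Im(S) = 873.5 VAR.
Step 10 — Apparent power: |S| = 964.1 VA.
Step 11 — Power factor: PF = P/|S| = 0.4233 (lagging).

(a) P = 408.1 W  (b) Q = 873.5 VAR  (c) S = 964.1 VA  (d) PF = 0.4233 (lagging)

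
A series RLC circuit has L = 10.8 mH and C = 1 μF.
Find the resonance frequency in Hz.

Step 1 — Resonance condition Im(Z)=0 gives ω₀ = 1/√(LC).
Step 2 — ω₀ = 1/√(0.0108·1e-06) = 9623 rad/s.
Step 3 — f₀ = ω₀/(2π) = 1531 Hz.

f₀ = 1531 Hz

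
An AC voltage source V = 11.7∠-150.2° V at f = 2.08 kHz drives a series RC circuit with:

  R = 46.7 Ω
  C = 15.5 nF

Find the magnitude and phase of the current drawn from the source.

Step 1 — Angular frequency: ω = 2π·f = 2π·2080 = 1.307e+04 rad/s.
Step 2 — Component impedances:
  R: Z = R = 46.7 Ω
  C: Z = 1/(jωC) = -j/(ω·C) = 0 - j4937 Ω
Step 3 — Series combination: Z_total = R + C = 46.7 - j4937 Ω = 4937∠-89.5° Ω.
Step 4 — Source phasor: V = 11.7∠-150.2° V = -10.15 - j5.815 V.
Step 5 — Ohm's law: I = V / Z_total = (-10.15 - j5.815) / (46.7 - j4937) = 0.001158 - j0.002068 A.
Step 6 — Convert to polar: |I| = 0.00237 A, ∠I = -60.7°.

I = 0.00237∠-60.7° A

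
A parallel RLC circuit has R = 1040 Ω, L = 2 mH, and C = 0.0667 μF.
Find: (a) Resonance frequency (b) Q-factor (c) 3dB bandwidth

Step 1 — Resonance: ω₀ = 1/√(LC) = 1/√(0.002·6.67e-08) = 8.658e+04 rad/s.
Step 2 — f₀ = ω₀/(2π) = 1.378e+04 Hz.
Step 3 — Parallel Q: Q = R/(ω₀L) = 1040/(8.658e+04·0.002) = 6.006.
Step 4 — Bandwidth: Δω = ω₀/Q = 1.442e+04 rad/s; BW = Δω/(2π) = 2294 Hz.

(a) f₀ = 1.378e+04 Hz  (b) Q = 6.006  (c) BW = 2294 Hz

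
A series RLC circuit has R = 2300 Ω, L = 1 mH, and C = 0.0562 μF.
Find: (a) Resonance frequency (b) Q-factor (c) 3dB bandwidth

Step 1 — Resonance: ω₀ = 1/√(LC) = 1/√(0.001·5.62e-08) = 1.334e+05 rad/s.
Step 2 — f₀ = ω₀/(2π) = 2.123e+04 Hz.
Step 3 — Series Q: Q = ω₀L/R = 1.334e+05·0.001/2300 = 0.058.
Step 4 — Bandwidth: Δω = ω₀/Q = 2.3e+06 rad/s; BW = Δω/(2π) = 3.661e+05 Hz.

(a) f₀ = 2.123e+04 Hz  (b) Q = 0.058  (c) BW = 3.661e+05 Hz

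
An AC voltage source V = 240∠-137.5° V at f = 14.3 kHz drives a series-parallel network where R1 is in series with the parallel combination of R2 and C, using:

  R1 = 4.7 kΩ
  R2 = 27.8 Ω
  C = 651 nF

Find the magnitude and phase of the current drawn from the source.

Step 1 — Angular frequency: ω = 2π·f = 2π·1.43e+04 = 8.985e+04 rad/s.
Step 2 — Component impedances:
  R1: Z = R = 4700 Ω
  R2: Z = R = 27.8 Ω
  C: Z = 1/(jωC) = -j/(ω·C) = 0 - j17.1 Ω
Step 3 — Parallel branch: R2 || C = 1/(1/R2 + 1/C) = 7.629 - j12.4 Ω.
Step 4 — Series with R1: Z_total = R1 + (R2 || C) = 4708 - j12.4 Ω = 4708∠-0.2° Ω.
Step 5 — Source phasor: V = 240∠-137.5° V = -176.9 - j162.1 V.
Step 6 — Ohm's law: I = V / Z_total = (-176.9 - j162.1) / (4708 - j12.4) = -0.0375 - j0.03454 A.
Step 7 — Convert to polar: |I| = 0.05098 A, ∠I = -137.3°.

I = 0.05098∠-137.3° A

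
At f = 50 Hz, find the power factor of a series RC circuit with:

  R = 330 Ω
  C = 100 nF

Step 1 — Angular frequency: ω = 2π·f = 2π·50 = 314.2 rad/s.
Step 2 — Component impedances:
  R: Z = R = 330 Ω
  C: Z = 1/(jωC) = -j/(ω·C) = 0 - j3.183e+04 Ω
Step 3 — Series combination: Z_total = R + C = 330 - j3.183e+04 Ω = 3.183e+04∠-89.4° Ω.
Step 4 — Power factor: PF = cos(φ) = Re(Z)/|Z| = 330/3.183e+04 = 0.01037.
Step 5 — Type: Im(Z) = -3.183e+04 ⇒ leading (phase φ = -89.4°).

PF = 0.01037 (leading, φ = -89.4°)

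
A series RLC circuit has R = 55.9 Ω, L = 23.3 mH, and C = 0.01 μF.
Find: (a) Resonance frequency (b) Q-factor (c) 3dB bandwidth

Step 1 — Resonance condition Im(Z)=0 gives ω₀ = 1/√(LC).
Step 2 — ω₀ = 1/√(0.0233·1e-08) = 6.551e+04 rad/s.
Step 3 — f₀ = ω₀/(2π) = 1.043e+04 Hz.
Step 4 — Series Q: Q = ω₀L/R = 6.551e+04·0.0233/55.9 = 27.31.
Step 5 — 3dB bandwidth: Δω = ω₀/Q = 2399 rad/s; BW = Δω/(2π) = 381.8 Hz.

(a) f₀ = 1.043e+04 Hz  (b) Q = 27.31  (c) BW = 381.8 Hz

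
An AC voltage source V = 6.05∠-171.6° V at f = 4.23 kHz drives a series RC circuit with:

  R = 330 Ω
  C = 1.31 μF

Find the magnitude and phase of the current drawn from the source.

Step 1 — Angular frequency: ω = 2π·f = 2π·4230 = 2.658e+04 rad/s.
Step 2 — Component impedances:
  R: Z = R = 330 Ω
  C: Z = 1/(jωC) = -j/(ω·C) = 0 - j28.72 Ω
Step 3 — Series combination: Z_total = R + C = 330 - j28.72 Ω = 331.2∠-5.0° Ω.
Step 4 — Source phasor: V = 6.05∠-171.6° V = -5.985 - j0.8838 V.
Step 5 — Ohm's law: I = V / Z_total = (-5.985 - j0.8838) / (330 - j28.72) = -0.01777 - j0.004225 A.
Step 6 — Convert to polar: |I| = 0.01826 A, ∠I = -166.6°.

I = 0.01826∠-166.6° A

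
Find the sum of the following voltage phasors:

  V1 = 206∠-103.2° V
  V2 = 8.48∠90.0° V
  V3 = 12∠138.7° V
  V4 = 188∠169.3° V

Step 1 — Convert each phasor to rectangular form:
  V1 = 206·(cos(-103.2°) + j·sin(-103.2°)) = -47.04 - j200.6 V
  V2 = 8.48·(cos(90.0°) + j·sin(90.0°)) = 0 + j8.48 V
  V3 = 12·(cos(138.7°) + j·sin(138.7°)) = -9.015 + j7.92 V
  V4 = 188·(cos(169.3°) + j·sin(169.3°)) = -184.7 + j34.91 V
Step 2 — Sum components: V_total = -240.8 - j149.3 V.
Step 3 — Convert to polar: |V_total| = 283.3 V, ∠V_total = -148.2°.

V_total = 283.3∠-148.2° V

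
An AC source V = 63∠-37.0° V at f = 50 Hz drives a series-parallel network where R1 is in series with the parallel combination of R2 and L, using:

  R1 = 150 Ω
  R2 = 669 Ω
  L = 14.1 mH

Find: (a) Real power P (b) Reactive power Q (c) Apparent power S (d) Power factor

Step 1 — Angular frequency: ω = 2π·f = 2π·50 = 314.2 rad/s.
Step 2 — Component impedances:
  R1: Z = R = 150 Ω
  R2: Z = R = 669 Ω
  L: Z = jωL = j·314.2·0.0141 = 0 + j4.43 Ω
Step 3 — Parallel branch: R2 || L = 1/(1/R2 + 1/L) = 0.02933 + j4.429 Ω.
Step 4 — Series with R1: Z_total = R1 + (R2 || L) = 150 + j4.429 Ω = 150.1∠1.7° Ω.
Step 5 — Source phasor: V = 63∠-37.0° V = 50.31 - j37.91 V.
Step 6 — Current: I = V / Z = 0.3276 - j0.2624 A = 0.4197∠-38.7° A.
Step 7 — Complex power: S = V·I* = 26.43 + j0.7804 VA.
Step 8 — Real power: P = Re(S) = 26.43 W.
Step 9 — Reactive power: Q = Im(S) = 0.7804 VAR.
Step 10 — Apparent power: |S| = 26.44 VA.
Step 11 — Power factor: PF = P/|S| = 0.9996 (lagging).

(a) P = 26.43 W  (b) Q = 0.7804 VAR  (c) S = 26.44 VA  (d) PF = 0.9996 (lagging)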